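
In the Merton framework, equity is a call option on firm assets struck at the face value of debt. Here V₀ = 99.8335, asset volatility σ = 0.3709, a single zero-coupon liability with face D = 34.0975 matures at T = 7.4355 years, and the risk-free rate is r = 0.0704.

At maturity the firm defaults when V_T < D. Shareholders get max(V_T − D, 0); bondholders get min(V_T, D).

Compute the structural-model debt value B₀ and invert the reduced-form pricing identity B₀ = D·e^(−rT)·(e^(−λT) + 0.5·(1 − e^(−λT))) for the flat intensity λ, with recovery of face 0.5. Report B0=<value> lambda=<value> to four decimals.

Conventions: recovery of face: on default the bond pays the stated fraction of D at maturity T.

Equity is a call on the firm's assets struck at D = 34.0975:
d₁ = [ln(V₀/D) + (r + σ²/2)T] / (σ√T)
   = [ln(99.8335/34.0975) + (0.0704 + 0.5·0.3709²)·7.4355] / (0.3709·√7.4355)
   = [1.074280 + 1.034898] / 1.011374 = 2.085457
d₂ = d₁ − σ√T = 2.085457 − 1.011374 = 1.074083
N(d₁) = 0.981486,  N(d₂) = 0.858607,  e^(−rT) = 0.592468
E₀ = V₀·N(d₁) − D·e^(−rT)·N(d₂)
   = 99.8335·0.981486 − 34.0975·0.592468·0.858607 = 80.639899
B₀ = V₀ − E₀ = 99.8335 − 80.639899 = 19.193601
e^(−λT) = (B₀·e^(rT)/D − 0.5)/(1 − 0.5) = (19.1936·1.687856/34.0975 − 0.5)/0.5 = 0.90020011
λ = −ln(0.90020011)/7.4355 = 0.014140

B0=19.1936 lambda=0.0141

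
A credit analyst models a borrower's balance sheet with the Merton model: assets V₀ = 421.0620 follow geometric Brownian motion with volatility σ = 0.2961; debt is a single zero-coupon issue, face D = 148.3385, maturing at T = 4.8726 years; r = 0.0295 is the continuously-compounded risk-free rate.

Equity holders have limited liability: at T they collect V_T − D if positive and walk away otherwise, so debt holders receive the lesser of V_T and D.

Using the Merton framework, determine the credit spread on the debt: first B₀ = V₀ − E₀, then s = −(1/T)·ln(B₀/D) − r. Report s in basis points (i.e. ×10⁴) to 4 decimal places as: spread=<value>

spread=32.2055

Apply the equity-as-call identities (strike 148.3385, horizon 4.8726 years):
d₁ = [ln(V₀/D) + (r + σ²/2)T] / (σ√T)
   = [ln(421.0620/148.3385) + (0.0295 + 0.5·0.2961²)·4.8726] / (0.2961·√4.8726)
   = [1.043283 + 0.357345] / 0.653610 = 2.142911
d₂ = d₁ − σ√T = 2.142911 − 0.653610 = 1.489300
N(d₁) = 0.983940,  N(d₂) = 0.931796,  e^(−rT) = 0.866111
E₀ = V₀·N(d₁) − D·e^(−rT)·N(d₂)
   = 421.0620·0.983940 − 148.3385·0.866111·0.931796 = 294.584723
B₀ = V₀ − E₀ = 421.0620 − 294.584723 = 126.477277
spread = −(1/T)·ln(B₀/D) − r = −(1/4.8726)·ln(126.477277/148.3385) − 0.0295 = 0.00322055
in basis points: 0.00322055 × 10⁴ = 32.2055 bp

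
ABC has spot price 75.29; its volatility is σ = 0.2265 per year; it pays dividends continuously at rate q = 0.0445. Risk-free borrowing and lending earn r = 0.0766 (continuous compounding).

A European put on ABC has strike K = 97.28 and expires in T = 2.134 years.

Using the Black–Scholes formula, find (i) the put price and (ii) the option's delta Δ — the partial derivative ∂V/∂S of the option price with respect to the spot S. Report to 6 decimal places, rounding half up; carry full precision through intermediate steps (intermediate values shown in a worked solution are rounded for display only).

σ√T = 0.2265·√2.134 = 0.330876
d₁ = (ln(S/K) + (r−q+σ²/2)T) / (σ√T) = (ln(75.29/97.28) + (0.0766−0.0445+0.2265²/2)·2.134) / 0.330876 = (-0.256246 + 0.123241) / 0.330876 = -0.401979
d₂ = d₁ − σ√T = -0.401979 − 0.330876 = -0.732855
e^{−rT} = 0.849197
e^{−qT} = 0.909407
N(−d₁) = 0.656150,  N(−d₂) = 0.768177
Put price V = K·e^{−rT}·N(−d₂) − S·e^{−qT}·N(−d₁) = 63.458955 − 44.926093 = 18.532862
Δ = −e^{−qT}·N(−d₁) = -0.596707

price = 18.532862
Δ = -0.596707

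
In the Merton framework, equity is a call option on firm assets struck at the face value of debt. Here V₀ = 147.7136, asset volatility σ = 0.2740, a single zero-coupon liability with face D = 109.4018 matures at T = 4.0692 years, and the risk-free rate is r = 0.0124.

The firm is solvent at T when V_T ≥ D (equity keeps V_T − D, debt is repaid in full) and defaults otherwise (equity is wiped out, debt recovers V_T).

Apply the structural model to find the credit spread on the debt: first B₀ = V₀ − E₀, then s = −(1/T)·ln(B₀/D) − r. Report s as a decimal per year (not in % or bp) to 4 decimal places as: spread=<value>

Work the structural quantities from V₀ = 147.7136 against face 109.4018:
d₁ = [ln(V₀/D) + (r + σ²/2)T] / (σ√T)
   = [ln(147.7136/109.4018) + (0.0124 + 0.5·0.2740²)·4.0692] / (0.2740·√4.0692)
   = [0.300248 + 0.203208] / 0.552720 = 0.910869
d₂ = d₁ − σ√T = 0.910869 − 0.552720 = 0.358150
N(d₁) = 0.818818,  N(d₂) = 0.639884,  e^(−rT) = 0.950794
E₀ = V₀·N(d₁) − D·e^(−rT)·N(d₂)
   = 147.7136·0.818818 − 109.4018·0.950794·0.639884 = 54.390703
B₀ = V₀ − E₀ = 147.7136 − 54.390703 = 93.322897
spread = −(1/T)·ln(B₀/D) − r = −(1/4.0692)·ln(93.322897/109.4018) − 0.0124 = 0.02666465

spread=0.0267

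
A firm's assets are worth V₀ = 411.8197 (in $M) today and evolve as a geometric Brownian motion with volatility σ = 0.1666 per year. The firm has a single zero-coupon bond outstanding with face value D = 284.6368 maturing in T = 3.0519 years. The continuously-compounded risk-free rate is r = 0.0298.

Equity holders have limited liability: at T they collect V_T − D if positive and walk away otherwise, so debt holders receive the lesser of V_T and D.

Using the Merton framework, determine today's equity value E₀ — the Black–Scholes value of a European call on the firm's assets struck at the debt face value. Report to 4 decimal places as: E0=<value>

Apply the equity-as-call identities (strike 284.6368, horizon 3.0519 years):
d₁ = [ln(V₀/D) + (r + σ²/2)T] / (σ√T)
   = [ln(411.8197/284.6368) + (0.0298 + 0.5·0.1666²)·3.0519] / (0.1666·√3.0519)
   = [0.369372 + 0.133300] / 0.291045 = 1.727128
d₂ = d₁ − σ√T = 1.727128 − 0.291045 = 1.436083
N(d₁) = 0.957928,  N(d₂) = 0.924511,  e^(−rT) = 0.913066
E₀ = V₀·N(d₁) − D·e^(−rT)·N(d₂)
   = 411.8197·0.957928 − 284.6368·0.913066·0.924511 = 154.220275

E0=154.2203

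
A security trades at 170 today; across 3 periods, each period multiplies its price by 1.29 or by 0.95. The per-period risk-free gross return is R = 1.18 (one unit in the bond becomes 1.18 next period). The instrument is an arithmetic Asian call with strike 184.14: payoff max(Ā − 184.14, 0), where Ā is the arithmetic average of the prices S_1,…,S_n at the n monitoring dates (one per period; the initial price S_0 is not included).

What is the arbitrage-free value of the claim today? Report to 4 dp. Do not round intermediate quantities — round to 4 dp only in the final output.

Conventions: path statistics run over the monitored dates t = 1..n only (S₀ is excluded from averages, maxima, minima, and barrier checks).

price = 34.5119

No-arbitrage gives p* = (R−d)/(u−d) = 0.6765: enumerate every path, weight its payoff by its p*-probability, and discount by R^3.
Enumerate all 2^3 = 8 price paths (U = up ×1.29, D = down ×0.95); each path with k up-moves has probability p*^k·(1−p*)^(3−k).
DDD: Ā=153.5596, payoff=0.0000, prob=0.033864
UDD: Ā=208.5178, payoff=24.3777, prob=0.070807
DUD: Ā=189.2511, payoff=5.1111, prob=0.070807
UUD: Ā=256.9830, payoff=72.8431, prob=0.148051
DDU: Ā=170.9478, payoff=0.0000, prob=0.070807
UDU: Ā=232.1291, payoff=47.9890, prob=0.148051
DUU: Ā=212.8624, payoff=28.7224, prob=0.148051
UUU: Ā=289.0447, payoff=104.9047, prob=0.309561
Price = Σ prob·payoff / R^3 = 56.704167 / 1.643032 = 34.5119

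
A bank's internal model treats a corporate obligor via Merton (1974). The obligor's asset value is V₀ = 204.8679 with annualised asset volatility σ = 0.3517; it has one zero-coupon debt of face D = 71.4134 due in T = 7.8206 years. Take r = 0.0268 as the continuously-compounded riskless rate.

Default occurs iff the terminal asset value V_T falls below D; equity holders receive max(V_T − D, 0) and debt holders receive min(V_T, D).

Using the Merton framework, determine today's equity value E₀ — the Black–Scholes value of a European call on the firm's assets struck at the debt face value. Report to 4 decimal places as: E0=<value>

With assets at 204.8679 and a single debt payment of 71.4134 at 7.8206 years:
d₁ = [ln(V₀/D) + (r + σ²/2)T] / (σ√T)
   = [ln(204.8679/71.4134) + (0.0268 + 0.5·0.3517²)·7.8206] / (0.3517·√7.8206)
   = [1.053880 + 0.693268] / 0.983541 = 1.776386
d₂ = d₁ − σ√T = 1.776386 − 0.983541 = 0.792845
N(d₁) = 0.962165,  N(d₂) = 0.786066,  e^(−rT) = 0.810915
E₀ = V₀·N(d₁) − D·e^(−rT)·N(d₂)
   = 204.8679·0.962165 − 71.4134·0.810915·0.786066 = 151.595559

E0=151.5956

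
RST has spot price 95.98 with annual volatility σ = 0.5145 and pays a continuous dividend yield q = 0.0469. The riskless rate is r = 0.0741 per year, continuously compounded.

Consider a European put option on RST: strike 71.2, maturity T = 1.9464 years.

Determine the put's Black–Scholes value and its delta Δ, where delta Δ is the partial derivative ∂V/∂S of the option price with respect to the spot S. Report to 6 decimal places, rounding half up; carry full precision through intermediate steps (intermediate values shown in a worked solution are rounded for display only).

price = 10.260695
Δ = -0.180744

σ√T = 0.5145·√1.9464 = 0.717797
d₁ = (ln(S/K) + (r−q+σ²/2)T) / (σ√T) = (ln(95.98/71.2) + (0.0741−0.0469+0.5145²/2)·1.9464) / 0.717797 = (0.298647 + 0.310558) / 0.717797 = 0.848715
d₂ = d₁ − σ√T = 0.848715 − 0.717797 = 0.130919
e^{−rT} = 0.865690
e^{−qT} = 0.912756
N(−d₁) = 0.198020,  N(−d₂) = 0.447920
Put price V = K·e^{−rT}·N(−d₂) − S·e^{−qT}·N(−d₁) = 27.608493 − 17.347797 = 10.260695
Δ = −e^{−qT}·N(−d₁) = -0.180744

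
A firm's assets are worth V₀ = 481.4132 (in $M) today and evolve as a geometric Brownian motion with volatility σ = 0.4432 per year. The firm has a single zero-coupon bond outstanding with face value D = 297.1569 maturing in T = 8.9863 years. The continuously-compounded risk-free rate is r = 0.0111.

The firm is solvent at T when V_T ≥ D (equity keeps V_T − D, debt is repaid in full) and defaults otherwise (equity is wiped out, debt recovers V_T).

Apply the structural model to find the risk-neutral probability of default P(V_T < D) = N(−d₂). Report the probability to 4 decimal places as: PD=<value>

Apply the equity-as-call identities (strike 297.1569, horizon 8.9863 years):
d₁ = [ln(V₀/D) + (r + σ²/2)T] / (σ√T)
   = [ln(481.4132/297.1569) + (0.0111 + 0.5·0.4432²)·8.9863] / (0.4432·√8.9863)
   = [0.482466 + 0.982320] / 1.328588 = 1.102514
d₂ = d₁ − σ√T = 1.102514 − 1.328588 = -0.226074
risk-neutral PD = N(−d₂) = N(0.226074) = 0.589428

PD=0.5894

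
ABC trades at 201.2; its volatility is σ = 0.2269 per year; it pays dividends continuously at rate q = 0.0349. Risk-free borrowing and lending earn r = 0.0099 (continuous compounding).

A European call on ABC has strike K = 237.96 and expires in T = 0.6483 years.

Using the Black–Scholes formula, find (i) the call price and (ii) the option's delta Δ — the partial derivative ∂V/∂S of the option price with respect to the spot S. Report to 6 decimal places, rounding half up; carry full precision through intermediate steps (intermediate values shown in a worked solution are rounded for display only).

σ√T = 0.2269·√0.6483 = 0.182693
d₁ = (ln(S/K) + (r−q+σ²/2)T) / (σ√T) = (ln(201.2/237.96) + (0.0099−0.0349+0.2269²/2)·0.6483) / 0.182693 = (-0.167803 + 0.000481) / 0.182693 = -0.915864
d₂ = d₁ − σ√T = -0.915864 − 0.182693 = -1.098558
e^{−rT} = 0.993602
e^{−qT} = 0.977628
N(d₁) = 0.179869,  N(d₂) = 0.135981
Call price V = S·e^{−qT}·N(d₁) − K·e^{−rT}·N(d₂) = 35.380025 − 32.150914 = 3.229111
Δ = e^{−qT}·N(d₁) = 0.175845

price = 3.229111
Δ = 0.175845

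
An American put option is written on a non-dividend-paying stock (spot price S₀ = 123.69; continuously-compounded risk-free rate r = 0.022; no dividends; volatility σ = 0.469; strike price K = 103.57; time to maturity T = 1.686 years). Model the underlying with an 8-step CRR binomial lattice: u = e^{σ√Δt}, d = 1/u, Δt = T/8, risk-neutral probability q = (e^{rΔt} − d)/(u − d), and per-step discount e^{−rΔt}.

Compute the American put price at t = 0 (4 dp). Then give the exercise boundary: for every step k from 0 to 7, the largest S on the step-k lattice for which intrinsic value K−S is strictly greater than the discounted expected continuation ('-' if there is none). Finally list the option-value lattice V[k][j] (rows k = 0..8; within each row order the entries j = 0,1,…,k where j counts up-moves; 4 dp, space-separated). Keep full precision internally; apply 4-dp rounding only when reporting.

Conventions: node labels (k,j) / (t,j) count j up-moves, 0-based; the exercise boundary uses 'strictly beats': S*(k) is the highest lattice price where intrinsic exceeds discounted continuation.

params: Δt=0.21075 u=1.24024 d=0.80629 q=0.45709 e^(-rΔt)=0.99537
t_8 payoffs: 81.4755 69.5843 51.2932 23.1578 0.0000 0.0000 0.0000 0.0000 0.0000
t_7: node(7,0) S=27.4025 payoff=76.1675 vs cont=75.6884 → 76.1675 [stop]  node(7,1) S=42.1505 payoff=61.4195 vs cont=60.9404 → 61.4195 [stop]  node(7,2) S=64.8359 payoff=38.7341 vs cont=38.2550 → 38.7341 [stop]  node(7,3) S=99.7306 payoff=3.8394 vs cont=12.5144 → 12.5144 [wait]  node(7,4) S=153.4055 payoff=0.0000 vs cont=0.0000 → 0.0000 [wait]  node(7,5) S=235.9682 payoff=0.0000 vs cont=0.0000 → 0.0000 [wait]  node(7,6) S=362.9662 payoff=0.0000 vs cont=0.0000 → 0.0000 [wait]  node(7,7) S=558.3144 payoff=0.0000 vs cont=0.0000 → 0.0000 [wait]  ⇒ S*(7)=64.8359
t_6: node(6,0) S=33.9857 payoff=69.5843 vs cont=69.1052 → 69.5843 [stop]  node(6,1) S=52.2768 payoff=51.2932 vs cont=50.8141 → 51.2932 [stop]  node(6,2) S=80.4122 payoff=23.1578 vs cont=26.6256 → 26.6256 [wait]  node(6,3) S=123.6900 payoff=0.0000 vs cont=6.7628 → 6.7628 [wait]  node(6,4) S=190.2599 payoff=0.0000 vs cont=0.0000 → 0.0000 [wait]  node(6,5) S=292.6576 payoff=0.0000 vs cont=0.0000 → 0.0000 [wait]  node(6,6) S=450.1658 payoff=0.0000 vs cont=0.0000 → 0.0000 [wait]  ⇒ S*(6)=52.2768
t_5: node(5,0) S=42.1505 payoff=61.4195 vs cont=60.9404 → 61.4195 [stop]  node(5,1) S=64.8359 payoff=38.7341 vs cont=39.8328 → 39.8328 [wait]  node(5,2) S=99.7306 payoff=3.8394 vs cont=17.4654 → 17.4654 [wait]  node(5,3) S=153.4055 payoff=0.0000 vs cont=3.6546 → 3.6546 [wait]  node(5,4) S=235.9682 payoff=0.0000 vs cont=0.0000 → 0.0000 [wait]  node(5,5) S=362.9662 payoff=0.0000 vs cont=0.0000 → 0.0000 [wait]  ⇒ S*(5)=42.1505
t_4: node(4,0) S=52.2768 payoff=51.2932 vs cont=51.3139 → 51.3139 [wait]  node(4,1) S=80.4122 payoff=23.1578 vs cont=29.4719 → 29.4719 [wait]  node(4,2) S=123.6900 payoff=0.0000 vs cont=11.1010 → 11.1010 [wait]  node(4,3) S=190.2599 payoff=0.0000 vs cont=1.9749 → 1.9749 [wait]  node(4,4) S=292.6576 payoff=0.0000 vs cont=0.0000 → 0.0000 [wait]  ⇒ S*(4)=-
t_3: node(3,0) S=64.8359 payoff=38.7341 vs cont=41.1390 → 41.1390 [wait]  node(3,1) S=99.7306 payoff=3.8394 vs cont=20.9773 → 20.9773 [wait]  node(3,2) S=153.4055 payoff=0.0000 vs cont=6.8975 → 6.8975 [wait]  node(3,3) S=235.9682 payoff=0.0000 vs cont=1.0673 → 1.0673 [wait]  ⇒ S*(3)=-
t_2: node(2,0) S=80.4122 payoff=23.1578 vs cont=31.7756 → 31.7756 [wait]  node(2,1) S=123.6900 payoff=0.0000 vs cont=14.4743 → 14.4743 [wait]  node(2,2) S=190.2599 payoff=0.0000 vs cont=4.2130 → 4.2130 [wait]  ⇒ S*(2)=-
t_1: node(1,0) S=99.7306 payoff=3.8394 vs cont=23.7570 → 23.7570 [wait]  node(1,1) S=153.4055 payoff=0.0000 vs cont=9.7387 → 9.7387 [wait]  ⇒ S*(1)=-
t_0: node(0,0) S=123.6900 payoff=0.0000 vs cont=17.2691 → 17.2691 [wait]  ⇒ S*(0)=-

price = 17.2691
boundary = - - - - - 42.1505 52.2768 64.8359
tree:
17.2691
23.7570 9.7387
31.7756 14.4743 4.2130
41.1390 20.9773 6.8975 1.0673
51.3139 29.4719 11.1010 1.9749 0.0000
61.4195 39.8328 17.4654 3.6546 0.0000 0.0000
69.5843 51.2932 26.6256 6.7628 0.0000 0.0000 0.0000
76.1675 61.4195 38.7341 12.5144 0.0000 0.0000 0.0000 0.0000
81.4755 69.5843 51.2932 23.1578 0.0000 0.0000 0.0000 0.0000 0.0000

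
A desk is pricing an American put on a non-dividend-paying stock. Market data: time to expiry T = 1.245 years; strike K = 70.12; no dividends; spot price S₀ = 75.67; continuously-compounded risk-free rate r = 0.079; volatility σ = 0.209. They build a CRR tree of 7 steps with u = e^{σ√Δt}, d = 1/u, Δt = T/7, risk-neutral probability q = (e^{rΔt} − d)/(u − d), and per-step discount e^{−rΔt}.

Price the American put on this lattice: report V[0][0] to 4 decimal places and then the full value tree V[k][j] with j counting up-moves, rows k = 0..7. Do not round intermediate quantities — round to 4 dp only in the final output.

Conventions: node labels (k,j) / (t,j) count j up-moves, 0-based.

Δt=0.17786  u=1.09214  d=0.91563  q=0.55814  discount=0.98605
step 7 (expiry): payoffs max(K−S,0) = 29.2911 21.4203 12.0322 0.8342 0.0000 0.0000 0.0000 0.0000
k=6: (k=6,j=0): S=44.5910, K−S=25.5290, hold=24.5507 ⇒ V=25.5290 exercise | (k=6,j=1): S=53.1870, K−S=16.9330, hold=15.9546 ⇒ V=16.9330 exercise | (k=6,j=2): S=63.4402, K−S=6.6798, hold=5.7014 ⇒ V=6.6798 exercise | (k=6,j=3): S=75.6700, K−S=0.0000, hold=0.3635 ⇒ V=0.3635 continue | (k=6,j=4): S=90.2574, K−S=0.0000, hold=0.0000 ⇒ V=0.0000 continue | (k=6,j=5): S=107.6569, K−S=0.0000, hold=0.0000 ⇒ V=0.0000 continue | (k=6,j=6): S=128.4106, K−S=0.0000, hold=0.0000 ⇒ V=0.0000 continue
k=5: (k=5,j=0): S=48.6997, K−S=21.4203, hold=20.4420 ⇒ V=21.4203 exercise | (k=5,j=1): S=58.0878, K−S=12.0322, hold=11.0538 ⇒ V=12.0322 exercise | (k=5,j=2): S=69.2858, K−S=0.8342, hold=3.1104 ⇒ V=3.1104 continue | (k=5,j=3): S=82.6425, K−S=0.0000, hold=0.1584 ⇒ V=0.1584 continue | (k=5,j=4): S=98.5740, K−S=0.0000, hold=0.0000 ⇒ V=0.0000 continue | (k=5,j=5): S=117.5767, K−S=0.0000, hold=0.0000 ⇒ V=0.0000 continue
k=4: (k=4,j=0): S=53.1870, K−S=16.9330, hold=15.9546 ⇒ V=16.9330 exercise | (k=4,j=1): S=63.4402, K−S=6.6798, hold=6.9541 ⇒ V=6.9541 continue | (k=4,j=2): S=75.6700, K−S=0.0000, hold=1.4423 ⇒ V=1.4423 continue | (k=4,j=3): S=90.2574, K−S=0.0000, hold=0.0690 ⇒ V=0.0690 continue | (k=4,j=4): S=107.6569, K−S=0.0000, hold=0.0000 ⇒ V=0.0000 continue
k=3: (k=3,j=0): S=58.0878, K−S=12.0322, hold=11.2048 ⇒ V=12.0322 exercise | (k=3,j=1): S=69.2858, K−S=0.8342, hold=3.8236 ⇒ V=3.8236 continue | (k=3,j=2): S=82.6425, K−S=0.0000, hold=0.6664 ⇒ V=0.6664 continue | (k=3,j=3): S=98.5740, K−S=0.0000, hold=0.0301 ⇒ V=0.0301 continue
k=2: (k=2,j=0): S=63.4402, K−S=6.6798, hold=7.3467 ⇒ V=7.3467 continue | (k=2,j=1): S=75.6700, K−S=0.0000, hold=2.0327 ⇒ V=2.0327 continue | (k=2,j=2): S=90.2574, K−S=0.0000, hold=0.3069 ⇒ V=0.3069 continue
k=1: (k=1,j=0): S=69.2858, K−S=0.8342, hold=4.3196 ⇒ V=4.3196 continue | (k=1,j=1): S=82.6425, K−S=0.0000, hold=1.0545 ⇒ V=1.0545 continue
k=0: (k=0,j=0): S=75.6700, K−S=0.0000, hold=2.4624 ⇒ V=2.4624 continue

price = 2.4624
tree:
2.4624
4.3196 1.0545
7.3467 2.0327 0.3069
12.0322 3.8236 0.6664 0.0301
16.9330 6.9541 1.4423 0.0690 0.0000
21.4203 12.0322 3.1104 0.1584 0.0000 0.0000
25.5290 16.9330 6.6798 0.3635 0.0000 0.0000 0.0000
29.2911 21.4203 12.0322 0.8342 0.0000 0.0000 0.0000 0.0000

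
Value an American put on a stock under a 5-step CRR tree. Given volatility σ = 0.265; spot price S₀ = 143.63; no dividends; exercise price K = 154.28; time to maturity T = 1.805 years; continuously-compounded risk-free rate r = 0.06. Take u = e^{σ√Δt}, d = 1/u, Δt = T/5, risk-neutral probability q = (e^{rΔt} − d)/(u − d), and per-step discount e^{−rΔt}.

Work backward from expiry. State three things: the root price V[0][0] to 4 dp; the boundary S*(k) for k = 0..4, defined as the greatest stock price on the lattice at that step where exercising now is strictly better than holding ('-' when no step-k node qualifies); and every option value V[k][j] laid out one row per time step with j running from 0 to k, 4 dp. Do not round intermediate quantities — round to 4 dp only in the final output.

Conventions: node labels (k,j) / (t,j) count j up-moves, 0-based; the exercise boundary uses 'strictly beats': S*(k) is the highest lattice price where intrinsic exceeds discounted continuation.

price = 20.0953
boundary = - - 104.4595 122.4888 104.4595
tree:
20.0953
32.3706 9.9871
49.8205 18.1587 3.1177
65.1961 31.7912 6.7608 0.0000
78.3085 49.8205 14.6606 0.0000 0.0000
89.4909 65.1961 31.7912 0.0000 0.0000 0.0000

Δt=0.36100, u=1.17260, d=0.85281, q=0.52875, disc=e^(-rΔt)=0.97857
k=5 terminal: V=max(K-S,0) → 89.4909 65.1961 31.7912 0.0000 0.0000 0.0000
k=4: j=0 S=75.9715 intr=78.3085 cont=75.0028 V=78.3085[EX]; j=1 S=104.4595 intr=49.8205 cont=46.5148 V=49.8205[EX]; j=2 S=143.6300 intr=10.6500 cont=14.6606 V=14.6606[hold]; j=3 S=197.4888 intr=0.0000 cont=0.0000 V=0.0000[hold]; j=4 S=271.5438 intr=0.0000 cont=0.0000 V=0.0000[hold]  S*(4)=104.4595
k=3: j=0 S=89.0839 intr=65.1961 cont=61.8903 V=65.1961[EX]; j=1 S=122.4888 intr=31.7912 cont=30.5605 V=31.7912[EX]; j=2 S=168.4201 intr=0.0000 cont=6.7608 V=6.7608[hold]; j=3 S=231.5747 intr=0.0000 cont=0.0000 V=0.0000[hold]  S*(3)=122.4888
k=2: j=0 S=104.4595 intr=49.8205 cont=46.5148 V=49.8205[EX]; j=1 S=143.6300 intr=10.6500 cont=18.1587 V=18.1587[hold]; j=2 S=197.4888 intr=0.0000 cont=3.1177 V=3.1177[hold]  S*(2)=104.4595
k=1: j=0 S=122.4888 intr=31.7912 cont=32.3706 V=32.3706[hold]; j=1 S=168.4201 intr=0.0000 cont=9.9871 V=9.9871[hold]  S*(1)=-
k=0: j=0 S=143.6300 intr=10.6500 cont=20.0953 V=20.0953[hold]  S*(0)=-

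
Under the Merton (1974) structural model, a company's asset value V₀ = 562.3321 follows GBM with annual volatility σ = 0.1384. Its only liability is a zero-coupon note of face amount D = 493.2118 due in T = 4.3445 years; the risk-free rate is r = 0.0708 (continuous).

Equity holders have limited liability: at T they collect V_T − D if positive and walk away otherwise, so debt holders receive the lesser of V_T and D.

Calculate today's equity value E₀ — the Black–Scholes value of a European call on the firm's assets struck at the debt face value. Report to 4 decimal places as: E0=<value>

Work the structural quantities from V₀ = 562.3321 against face 493.2118:
d₁ = [ln(V₀/D) + (r + σ²/2)T] / (σ√T)
   = [ln(562.3321/493.2118) + (0.0708 + 0.5·0.1384²)·4.3445] / (0.1384·√4.3445)
   = [0.131154 + 0.349199] / 0.288474 = 1.665154
d₂ = d₁ − σ√T = 1.665154 − 0.288474 = 1.376681
N(d₁) = 0.952059,  N(d₂) = 0.915695,  e^(−rT) = 0.735216
E₀ = V₀·N(d₁) − D·e^(−rT)·N(d₂)
   = 562.3321·0.952059 − 493.2118·0.735216·0.915695 = 203.326642

E0=203.3266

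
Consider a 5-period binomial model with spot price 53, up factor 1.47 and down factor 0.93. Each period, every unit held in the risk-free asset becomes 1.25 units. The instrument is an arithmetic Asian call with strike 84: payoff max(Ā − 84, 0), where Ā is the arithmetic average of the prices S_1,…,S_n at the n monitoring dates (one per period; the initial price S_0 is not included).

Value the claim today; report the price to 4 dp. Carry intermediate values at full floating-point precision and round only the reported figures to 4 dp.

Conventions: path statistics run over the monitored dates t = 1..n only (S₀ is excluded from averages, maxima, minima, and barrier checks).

price = 9.7421

Risk-neutral up-probability p* = (R−d)/(u−d) = (1.25−0.93)/(1.47−0.93) = 0.5926; the claim prices as the p*-weighted sum of path payoffs discounted by R^5.
Enumerate all 2^5 = 32 price paths (U = up ×1.47, D = down ×0.93); each path with k up-moves has probability p*^k·(1−p*)^(5−k).
DDDDD: Ā=42.8558, payoff=0.0000, prob=0.011224
UDDDD: Ā=67.7398, payoff=0.0000, prob=0.016326
DUDDD: Ā=62.0158, payoff=0.0000, prob=0.016326
UUDDD: Ā=98.0249, payoff=14.0249, prob=0.023746
DDUDD: Ā=56.6924, payoff=0.0000, prob=0.016326
UDUDD: Ā=89.6106, payoff=5.6106, prob=0.023746
DUUDD: Ā=83.8866, payoff=0.0000, prob=0.023746
UUUDD: Ā=132.5950, payoff=48.5950, prob=0.034540
DDDUD: Ā=51.7418, payoff=0.0000, prob=0.016326
UDDUD: Ā=81.7854, payoff=0.0000, prob=0.023746
DUDUD: Ā=76.0614, payoff=0.0000, prob=0.023746
UUDUD: Ā=120.2260, payoff=36.2260, prob=0.034540
DDUUD: Ā=70.7380, payoff=0.0000, prob=0.023746
UDUUD: Ā=111.8117, payoff=27.8117, prob=0.034540
DUUUD: Ā=106.0877, payoff=22.0877, prob=0.034540
UUUUD: Ā=167.6871, payoff=83.6871, prob=0.050240
DDDDU: Ā=47.1376, payoff=0.0000, prob=0.016326
UDDDU: Ā=74.5079, payoff=0.0000, prob=0.023746
DUDDU: Ā=68.7839, payoff=0.0000, prob=0.023746
UUDDU: Ā=108.7229, payoff=24.7229, prob=0.034540
DDUDU: Ā=63.4605, payoff=0.0000, prob=0.023746
UDUDU: Ā=100.3086, payoff=16.3086, prob=0.034540
DUUDU: Ā=94.5846, payoff=10.5846, prob=0.034540
UUUDU: Ā=149.5047, payoff=65.5047, prob=0.050240
DDDUU: Ā=58.5098, payoff=0.0000, prob=0.023746
UDDUU: Ā=92.4833, payoff=8.4833, prob=0.034540
DUDUU: Ā=86.7593, payoff=2.7593, prob=0.034540
UUDUU: Ā=137.1357, payoff=53.1357, prob=0.050240
DDUUU: Ā=81.4360, payoff=0.0000, prob=0.034540
UDUUU: Ā=128.7214, payoff=44.7214, prob=0.050240
DUUUU: Ā=122.9974, payoff=38.9974, prob=0.050240
UUUUU: Ā=194.4152, payoff=110.4152, prob=0.073077
Price = Σ prob·payoff / R^5 = 29.730648 / 3.051758 = 9.7421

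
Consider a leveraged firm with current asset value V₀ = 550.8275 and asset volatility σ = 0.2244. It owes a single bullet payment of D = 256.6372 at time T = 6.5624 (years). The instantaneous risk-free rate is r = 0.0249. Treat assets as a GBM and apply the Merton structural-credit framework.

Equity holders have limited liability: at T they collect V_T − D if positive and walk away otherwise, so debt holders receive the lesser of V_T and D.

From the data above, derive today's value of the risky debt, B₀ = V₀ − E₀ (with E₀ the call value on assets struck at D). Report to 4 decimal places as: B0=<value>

B0=213.5931

With assets at 550.8275 and a single debt payment of 256.6372 at 6.5624 years:
d₁ = [ln(V₀/D) + (r + σ²/2)T] / (σ√T)
   = [ln(550.8275/256.6372) + (0.0249 + 0.5·0.2244²)·6.5624] / (0.2244·√6.5624)
   = [0.763758 + 0.328630] / 0.574850 = 1.900302
d₂ = d₁ − σ√T = 1.900302 − 0.574850 = 1.325453
N(d₁) = 0.971303,  N(d₂) = 0.907490,  e^(−rT) = 0.849248
E₀ = V₀·N(d₁) − D·e^(−rT)·N(d₂)
   = 550.8275·0.971303 − 256.6372·0.849248·0.907490 = 337.234411
B₀ = V₀ − E₀ = 550.8275 − 337.234411 = 213.593089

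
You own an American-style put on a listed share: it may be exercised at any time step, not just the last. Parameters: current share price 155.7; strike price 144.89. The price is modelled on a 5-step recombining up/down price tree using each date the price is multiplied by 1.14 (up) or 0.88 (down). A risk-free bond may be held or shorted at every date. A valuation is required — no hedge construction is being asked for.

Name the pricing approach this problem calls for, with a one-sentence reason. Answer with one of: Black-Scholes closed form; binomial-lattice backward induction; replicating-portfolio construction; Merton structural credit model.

framework: binomial-lattice backward induction

Key observation: early exercise of the strike-144.89 put must be checked at each of the 5 dates (spot 155.7), which forces a node-by-node comparison of intrinsic and continuation value backward from expiry.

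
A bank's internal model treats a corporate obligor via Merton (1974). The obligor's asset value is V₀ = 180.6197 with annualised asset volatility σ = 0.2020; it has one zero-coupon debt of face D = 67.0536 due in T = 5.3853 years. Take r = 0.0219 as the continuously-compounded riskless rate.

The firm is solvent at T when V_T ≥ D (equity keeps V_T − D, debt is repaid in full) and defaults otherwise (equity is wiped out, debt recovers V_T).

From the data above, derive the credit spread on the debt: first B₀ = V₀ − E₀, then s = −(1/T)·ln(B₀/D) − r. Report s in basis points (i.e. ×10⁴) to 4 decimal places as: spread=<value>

spread=4.4761

Apply the equity-as-call identities (strike 67.0536, horizon 5.3853 years):
d₁ = [ln(V₀/D) + (r + σ²/2)T] / (σ√T)
   = [ln(180.6197/67.0536) + (0.0219 + 0.5·0.2020²)·5.3853] / (0.2020·√5.3853)
   = [0.990901 + 0.227809] / 0.468766 = 2.599825
d₂ = d₁ − σ√T = 2.599825 − 0.468766 = 2.131059
N(d₁) = 0.995336,  N(d₂) = 0.983458,  e^(−rT) = 0.888751
E₀ = V₀·N(d₁) − D·e^(−rT)·N(d₂)
   = 180.6197·0.995336 − 67.0536·0.888751·0.983458 = 121.169220
B₀ = V₀ − E₀ = 180.6197 − 121.169220 = 59.450480
spread = −(1/T)·ln(B₀/D) − r = −(1/5.3853)·ln(59.450480/67.0536) − 0.0219 = 0.00044761
in basis points: 0.00044761 × 10⁴ = 4.4761 bp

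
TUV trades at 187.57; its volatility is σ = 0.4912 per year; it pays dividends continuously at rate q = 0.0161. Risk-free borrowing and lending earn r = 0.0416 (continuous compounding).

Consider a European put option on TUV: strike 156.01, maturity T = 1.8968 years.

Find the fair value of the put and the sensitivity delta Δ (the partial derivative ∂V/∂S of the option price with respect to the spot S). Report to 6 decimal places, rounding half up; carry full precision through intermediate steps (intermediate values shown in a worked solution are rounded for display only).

price = 26.721192
Δ = -0.240148

σ√T = 0.4912·√1.8968 = 0.676502
d₁ = (ln(S/K) + (r−q+σ²/2)T) / (σ√T) = (ln(187.57/156.01) + (0.0416−0.0161+0.4912²/2)·1.8968) / 0.676502 = (0.184232 + 0.277196) / 0.676502 = 0.682079
d₂ = d₁ − σ√T = 0.682079 − 0.676502 = 0.005577
e^{−rT} = 0.924126
e^{−qT} = 0.969923
N(−d₁) = 0.247594,  N(−d₂) = 0.497775
Put price V = K·e^{−rT}·N(−d₂) − S·e^{−qT}·N(−d₁) = 71.765676 − 45.044484 = 26.721192
Δ = −e^{−qT}·N(−d₁) = -0.240148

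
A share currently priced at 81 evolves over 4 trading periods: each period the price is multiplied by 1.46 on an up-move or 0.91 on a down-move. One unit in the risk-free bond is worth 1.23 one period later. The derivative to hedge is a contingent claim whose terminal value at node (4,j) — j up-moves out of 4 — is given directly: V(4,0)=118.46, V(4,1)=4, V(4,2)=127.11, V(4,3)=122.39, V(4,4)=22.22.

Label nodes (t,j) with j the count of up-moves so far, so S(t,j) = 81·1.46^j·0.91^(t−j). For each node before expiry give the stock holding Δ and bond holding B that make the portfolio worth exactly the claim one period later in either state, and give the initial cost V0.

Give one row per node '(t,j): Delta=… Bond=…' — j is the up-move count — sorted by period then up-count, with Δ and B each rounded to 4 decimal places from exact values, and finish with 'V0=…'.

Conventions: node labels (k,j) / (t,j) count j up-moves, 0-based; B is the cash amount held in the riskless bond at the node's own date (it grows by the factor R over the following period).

The replicating-portfolio and risk-neutral prices coincide; use p* = (1.23−0.91)/(1.46−0.91) = 0.5818 for the latter.
Payoffs at expiry: V(4,0)=118.4600, V(4,1)=4.0000, V(4,2)=127.1100, V(4,3)=122.3900, V(4,4)=22.2200
(3,0): S=61.0393. Δ = (V_up−V_dn)/(S_up−S_dn) = (4.0000−118.4600)/(89.1173−55.5457) = -3.4094. V = [p*·4.0000 + (1−p*)·118.4600]/1.23 = 42.1667. B = V − Δ·S = 250.2758.
(3,1): S=97.9311. Δ = (V_up−V_dn)/(S_up−S_dn) = (127.1100−4.0000)/(142.9794−89.1173) = 2.2857. V = [p*·127.1100 + (1−p*)·4.0000]/1.23 = 61.4859. B = V − Δ·S = -162.3505.
(3,2): S=157.1202. Δ = (V_up−V_dn)/(S_up−S_dn) = (122.3900−127.1100)/(229.3955−142.9794) = -0.0546. V = [p*·122.3900 + (1−p*)·127.1100]/1.23 = 101.1088. B = V − Δ·S = 109.6906.
(3,3): S=252.0830. Δ = (V_up−V_dn)/(S_up−S_dn) = (22.2200−122.3900)/(368.0412−229.3955) = -0.7225. V = [p*·22.2200 + (1−p*)·122.3900]/1.23 = 52.1214. B = V − Δ·S = 234.2486.
(2,0): S=67.0761. Δ = (V_up−V_dn)/(S_up−S_dn) = (61.4859−42.1667)/(97.9311−61.0393) = 0.5237. V = [p*·61.4859 + (1−p*)·42.1667]/1.23 = 43.4203. B = V − Δ·S = 8.2946.
(2,1): S=107.6166. Δ = (V_up−V_dn)/(S_up−S_dn) = (101.1088−61.4859)/(157.1202−97.9311) = 0.6694. V = [p*·101.1088 + (1−p*)·61.4859]/1.23 = 68.7311. B = V − Δ·S = -3.3106.
(2,2): S=172.6596. Δ = (V_up−V_dn)/(S_up−S_dn) = (52.1214−101.1088)/(252.0830−157.1202) = -0.5159. V = [p*·52.1214 + (1−p*)·101.1088]/1.23 = 59.0301. B = V − Δ·S = 148.0982.
(1,0): S=73.7100. Δ = (V_up−V_dn)/(S_up−S_dn) = (68.7311−43.4203)/(107.6166−67.0761) = 0.6243. V = [p*·68.7311 + (1−p*)·43.4203]/1.23 = 47.2736. B = V − Δ·S = 1.2541.
(1,1): S=118.2600. Δ = (V_up−V_dn)/(S_up−S_dn) = (59.0301−68.7311)/(172.6596−107.6166) = -0.1491. V = [p*·59.0301 + (1−p*)·68.7311]/1.23 = 51.2901. B = V − Δ·S = 68.9283.
(0,0): S=81.0000. Δ = (V_up−V_dn)/(S_up−S_dn) = (51.2901−47.2736)/(118.2600−73.7100) = 0.0902. V = [p*·51.2901 + (1−p*)·47.2736]/1.23 = 40.3337. B = V − Δ·S = 33.0310.
As a check, the time-0 holding Δ(0,0)·S0 + B(0,0) comes to 40.3337 — exactly V0.

(0,0): Delta=0.0902 Bond=33.0310
(1,0): Delta=0.6243 Bond=1.2541
(1,1): Delta=-0.1491 Bond=68.9283
(2,0): Delta=0.5237 Bond=8.2946
(2,1): Delta=0.6694 Bond=-3.3106
(2,2): Delta=-0.5159 Bond=148.0982
(3,0): Delta=-3.4094 Bond=250.2758
(3,1): Delta=2.2857 Bond=-162.3505
(3,2): Delta=-0.0546 Bond=109.6906
(3,3): Delta=-0.7225 Bond=234.2486
V0=40.3337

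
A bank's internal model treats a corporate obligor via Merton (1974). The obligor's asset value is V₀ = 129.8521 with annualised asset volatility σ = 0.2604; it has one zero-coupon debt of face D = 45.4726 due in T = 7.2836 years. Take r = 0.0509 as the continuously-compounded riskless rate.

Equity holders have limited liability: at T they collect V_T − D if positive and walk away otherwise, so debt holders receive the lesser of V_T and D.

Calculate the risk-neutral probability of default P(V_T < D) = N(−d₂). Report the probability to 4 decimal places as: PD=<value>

Apply the equity-as-call identities (strike 45.4726, horizon 7.2836 years):
d₁ = [ln(V₀/D) + (r + σ²/2)T] / (σ√T)
   = [ln(129.8521/45.4726) + (0.0509 + 0.5·0.2604²)·7.2836] / (0.2604·√7.2836)
   = [1.049286 + 0.617679] / 0.702771 = 2.371988
d₂ = d₁ − σ√T = 2.371988 − 0.702771 = 1.669217
risk-neutral PD = N(−d₂) = N(-1.669217) = 0.047537

PD=0.0475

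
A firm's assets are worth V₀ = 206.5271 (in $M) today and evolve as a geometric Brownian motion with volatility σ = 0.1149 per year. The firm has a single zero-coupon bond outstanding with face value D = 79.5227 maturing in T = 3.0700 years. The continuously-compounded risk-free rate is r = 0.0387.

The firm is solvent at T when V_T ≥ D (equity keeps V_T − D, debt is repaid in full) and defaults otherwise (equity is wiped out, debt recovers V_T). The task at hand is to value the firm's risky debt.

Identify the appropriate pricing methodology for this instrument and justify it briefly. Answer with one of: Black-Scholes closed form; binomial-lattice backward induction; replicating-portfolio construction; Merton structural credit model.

framework: Merton structural credit model

Key observation: the asked-for credit quantity lives on the firm's capital structure — asset value, asset volatility, debt face 79.5227 — which is the structural model's domain.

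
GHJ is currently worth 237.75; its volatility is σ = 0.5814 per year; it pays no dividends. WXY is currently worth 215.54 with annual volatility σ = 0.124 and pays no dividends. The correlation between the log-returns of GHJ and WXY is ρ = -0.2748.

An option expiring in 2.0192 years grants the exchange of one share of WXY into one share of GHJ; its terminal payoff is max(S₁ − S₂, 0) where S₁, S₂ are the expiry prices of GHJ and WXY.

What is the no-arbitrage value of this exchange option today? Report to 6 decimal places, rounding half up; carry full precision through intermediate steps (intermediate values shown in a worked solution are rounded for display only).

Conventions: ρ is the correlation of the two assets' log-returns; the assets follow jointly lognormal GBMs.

σ_eff = √(σ₁² + σ₂² − 2ρσ₁σ₂) = √(0.5814² + 0.124² − 2·-0.2748·0.5814·0.124) = 0.626917
d₁ = (ln(S₁/S₂) + (q₂ − q₁ + σ_eff²/2)T) / (σ_eff√T) = (ln(237.75/215.54) + (0.0 − 0.0 + 0.196512)·2.0192) / 0.890840 = 0.555511
d₂ = d₁ − σ_eff√T = 0.555511 − 0.890840 = -0.335329
N(d₁) = 0.710727,  N(d₂) = 0.368688
V = S₁·e^{−q₁T}·N(d₁) − S₂·e^{−q₂T}·N(d₂) = 168.975405 − 79.467104 = 89.508301
Key observation: pricing in WXY-units makes this a unit-strike call on the ratio S₁/S₂ — the risk-free rate cancels and cannot affect the value.

exchange price = 89.508301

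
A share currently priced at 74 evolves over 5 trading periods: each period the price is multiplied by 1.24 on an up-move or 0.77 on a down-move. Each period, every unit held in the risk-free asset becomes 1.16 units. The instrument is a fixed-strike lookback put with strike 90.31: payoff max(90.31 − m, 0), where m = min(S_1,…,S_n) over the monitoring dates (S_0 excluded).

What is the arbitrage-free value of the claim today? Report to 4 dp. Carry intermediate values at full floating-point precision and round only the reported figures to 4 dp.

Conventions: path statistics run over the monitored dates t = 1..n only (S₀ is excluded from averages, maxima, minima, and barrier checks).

price = 5.0312

With p* = (R−d)/(u−d) = 0.8298, sum probability × payoff across the paths and divide by R^5.
Enumerate all 2^5 = 32 price paths (U = up ×1.24, D = down ×0.77); each path with k up-moves has probability p*^k·(1−p*)^(5−k).
DDDDD: m=20.0302, payoff=70.2798, prob=0.000143
UDDDD: m=32.2564, payoff=58.0536, prob=0.000697
DUDDD: m=32.2564, payoff=58.0536, prob=0.000697
UUDDD: m=51.9454, payoff=38.3646, prob=0.003396
DDUDD: m=32.2564, payoff=58.0536, prob=0.000697
UDUDD: m=51.9454, payoff=38.3646, prob=0.003396
DUUDD: m=51.9454, payoff=38.3646, prob=0.003396
UUUDD: m=83.6524, payoff=6.6576, prob=0.016553
DDDUD: m=32.2564, payoff=58.0536, prob=0.000697
UDDUD: m=51.9454, payoff=38.3646, prob=0.003396
DUDUD: m=51.9454, payoff=38.3646, prob=0.003396
UUDUD: m=83.6524, payoff=6.6576, prob=0.016553
DDUUD: m=43.8746, payoff=46.4354, prob=0.003396
UDUUD: m=70.6552, payoff=19.6548, prob=0.016553
DUUUD: m=56.9800, payoff=33.3300, prob=0.016553
UUUUD: m=91.7600, payoff=0.0000, prob=0.080697
DDDDU: m=26.0133, payoff=64.2967, prob=0.000697
UDDDU: m=41.8915, payoff=48.4185, prob=0.003396
DUDDU: m=41.8915, payoff=48.4185, prob=0.003396
UUDDU: m=67.4616, payoff=22.8484, prob=0.016553
DDUDU: m=41.8915, payoff=48.4185, prob=0.003396
UDUDU: m=67.4616, payoff=22.8484, prob=0.016553
DUUDU: m=56.9800, payoff=33.3300, prob=0.016553
UUUDU: m=91.7600, payoff=0.0000, prob=0.080697
DDDUU: m=33.7834, payoff=56.5266, prob=0.003396
UDDUU: m=54.4045, payoff=35.9055, prob=0.016553
DUDUU: m=54.4045, payoff=35.9055, prob=0.016553
UUDUU: m=87.6124, payoff=2.6976, prob=0.080697
DDUUU: m=43.8746, payoff=46.4354, prob=0.016553
UDUUU: m=70.6552, payoff=19.6548, prob=0.080697
DUUUU: m=56.9800, payoff=33.3300, prob=0.080697
UUUUU: m=91.7600, payoff=0.0000, prob=0.393399
Price = Σ prob·payoff / R^5 = 10.567170 / 2.100342 = 5.0312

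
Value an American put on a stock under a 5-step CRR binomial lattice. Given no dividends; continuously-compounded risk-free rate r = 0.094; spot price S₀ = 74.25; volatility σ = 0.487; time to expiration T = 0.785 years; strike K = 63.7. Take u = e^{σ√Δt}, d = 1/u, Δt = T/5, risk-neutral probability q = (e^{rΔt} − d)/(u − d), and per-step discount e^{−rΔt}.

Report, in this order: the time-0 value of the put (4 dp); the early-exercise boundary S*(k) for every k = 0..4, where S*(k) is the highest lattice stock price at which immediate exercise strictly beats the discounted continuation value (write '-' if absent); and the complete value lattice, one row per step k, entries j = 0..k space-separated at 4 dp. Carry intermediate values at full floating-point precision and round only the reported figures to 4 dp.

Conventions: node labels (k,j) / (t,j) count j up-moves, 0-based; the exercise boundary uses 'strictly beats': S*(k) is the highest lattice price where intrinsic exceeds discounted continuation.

Δt=0.15700  u=1.21284  d=0.82451  q=0.49019  discount=0.98535
step 5 (expiry): payoffs max(K−S,0) = 35.4071 22.0816 2.4801 0.0000 0.0000 0.0000
step 4: (k=4,j=0): S=34.3148, K−S=29.3852, hold=28.4520 ⇒ V=29.3852 exercise | (k=4,j=1): S=50.4765, K−S=13.2235, hold=12.2903 ⇒ V=13.2235 exercise | (k=4,j=2): S=74.2500, K−S=0.0000, hold=1.2458 ⇒ V=1.2458 continue | (k=4,j=3): S=109.2204, K−S=0.0000, hold=0.0000 ⇒ V=0.0000 continue | (k=4,j=4): S=160.6613, K−S=0.0000, hold=0.0000 ⇒ V=0.0000 continue  boundary S*=50.4765
step 3: (k=3,j=0): S=41.6184, K−S=22.0816, hold=21.1484 ⇒ V=22.0816 exercise | (k=3,j=1): S=61.2199, K−S=2.4801, hold=7.2444 ⇒ V=7.2444 continue | (k=3,j=2): S=90.0534, K−S=0.0000, hold=0.6258 ⇒ V=0.6258 continue | (k=3,j=3): S=132.4669, K−S=0.0000, hold=0.0000 ⇒ V=0.0000 continue  boundary S*=41.6184
step 2: (k=2,j=0): S=50.4765, K−S=13.2235, hold=14.5916 ⇒ V=14.5916 continue | (k=2,j=1): S=74.2500, K−S=0.0000, hold=3.9414 ⇒ V=3.9414 continue | (k=2,j=2): S=109.2204, K−S=0.0000, hold=0.3144 ⇒ V=0.3144 continue  boundary S*=-
step 1: (k=1,j=0): S=61.2199, K−S=2.4801, hold=9.2337 ⇒ V=9.2337 continue | (k=1,j=1): S=90.0534, K−S=0.0000, hold=2.1318 ⇒ V=2.1318 continue  boundary S*=-
step 0: (k=0,j=0): S=74.2500, K−S=0.0000, hold=5.6681 ⇒ V=5.6681 continue  boundary S*=-

price = 5.6681
boundary = - - - 41.6184 50.4765
tree:
5.6681
9.2337 2.1318
14.5916 3.9414 0.3144
22.0816 7.2444 0.6258 0.0000
29.3852 13.2235 1.2458 0.0000 0.0000
35.4071 22.0816 2.4801 0.0000 0.0000 0.0000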